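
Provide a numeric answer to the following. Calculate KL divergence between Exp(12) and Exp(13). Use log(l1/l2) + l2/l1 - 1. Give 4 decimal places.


KL divergence for exponential family:
KL = log(l1/l2) + l2/l1 - 1.
log(12/13) = -0.080043.
13/12 = 1.083333.
KL = -0.080043 + 1.083333 - 1 = 0.0033

0.0033


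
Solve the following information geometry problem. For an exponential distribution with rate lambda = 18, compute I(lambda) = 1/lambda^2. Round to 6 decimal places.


Fisher information for exponential: I(lambda) = 1/lambda^2.
lambda = 18, lambda^2 = 324.
I = 1/324 = 0.003086

0.003086


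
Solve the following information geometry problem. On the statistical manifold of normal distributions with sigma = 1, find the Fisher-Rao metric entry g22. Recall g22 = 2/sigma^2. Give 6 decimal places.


For the 2-parameter normal family, the Fisher metric has:
  g11 = 1/sigma^2, g22 = 2/sigma^2.
sigma = 1, sigma^2 = 1.
g22 = 2.000000

2.000000


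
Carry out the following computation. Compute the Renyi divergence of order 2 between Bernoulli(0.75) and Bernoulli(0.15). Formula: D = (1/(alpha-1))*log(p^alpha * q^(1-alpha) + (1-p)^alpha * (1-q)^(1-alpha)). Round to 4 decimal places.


Renyi divergence of order alpha between Bernoulli distributions:
D = (1/(alpha-1))*log(p^alpha * q^(1-alpha) + (1-p)^alpha * (1-q)^(1-alpha)).
alpha = 2, p = 0.75, q = 0.15.
p^alpha * q^(1-alpha) = 0.75^2 * 0.15^-1 = 3.75.
(1-p)^alpha * (1-q)^(1-alpha) = 0.25^2 * 0.85^-1 = 0.073529.
sum = 3.75 + 0.073529 = 3.823529.
D = (1/1)*log(3.823529) = 1.3412

1.3412


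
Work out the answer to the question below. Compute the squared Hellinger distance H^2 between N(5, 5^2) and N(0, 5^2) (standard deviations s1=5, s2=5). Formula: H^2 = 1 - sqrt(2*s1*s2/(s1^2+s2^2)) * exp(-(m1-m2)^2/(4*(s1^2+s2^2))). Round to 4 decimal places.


Squared Hellinger distance for Gaussians:
H^2 = 1 - sqrt(2*s1*s2/(s1^2+s2^2)) * exp(-(m1-m2)^2/(4*(s1^2+s2^2))).
s1^2 = 25, s2^2 = 25, s1^2+s2^2 = 50.
sqrt(2*5*5/(50)) = 1.0.
(m1-m2)^2 = (5)^2 = 25.
exp(-25/(4*50)) = exp(-0.125) = 0.882497.
H^2 = 1 - 1.0*0.882497 = 0.1175

0.1175


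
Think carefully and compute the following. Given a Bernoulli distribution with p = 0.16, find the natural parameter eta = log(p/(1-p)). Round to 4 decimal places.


Natural parameter for Bernoulli: eta = log(p/(1-p)).
p = 0.16, 1-p = 0.84.
p/(1-p) = 0.190476.
eta = log(0.190476) = -1.6582

-1.6582


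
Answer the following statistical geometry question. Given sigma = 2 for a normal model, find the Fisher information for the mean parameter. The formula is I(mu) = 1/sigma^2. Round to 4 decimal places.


The Fisher information for the mean of a normal distribution is I(mu) = 1/sigma^2.
sigma = 2, so sigma^2 = 4.
I(mu) = 1/4 = 0.2500

0.2500


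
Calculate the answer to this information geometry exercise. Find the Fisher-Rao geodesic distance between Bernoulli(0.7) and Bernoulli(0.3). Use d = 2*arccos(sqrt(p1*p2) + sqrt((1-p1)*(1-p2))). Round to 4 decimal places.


Geodesic distance on Bernoulli manifold:
d(p1,p2) = 2*arccos(sqrt(p1*p2) + sqrt((1-p1)*(1-p2))).
sqrt(p1*p2) = sqrt(0.7*0.3) = 0.458258.
sqrt((1-p1)*(1-p2)) = sqrt(0.3*0.7) = 0.458258.
arg = 0.458258 + 0.458258 = 0.916515.
d = 2*arccos(0.916515) = 0.8230

0.8230


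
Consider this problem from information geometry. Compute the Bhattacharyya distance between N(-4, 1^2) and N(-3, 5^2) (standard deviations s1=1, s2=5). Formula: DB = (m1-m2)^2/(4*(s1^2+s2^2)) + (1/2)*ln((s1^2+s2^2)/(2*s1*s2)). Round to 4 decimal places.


Bhattacharyya distance between two Gaussians:
DB = (m1-m2)^2/(4*(s1^2+s2^2)) + (1/2)*ln((s1^2+s2^2)/(2*s1*s2)).
(m1-m2)^2 = (-1)^2 = 1.
s1^2+s2^2 = 1 + 25 = 26.
term1 = 1/104 = 0.009615.
term2 = 0.5*ln(26/10.0) = 0.477756.
DB = 0.009615 + 0.477756 = 0.4874

0.4874


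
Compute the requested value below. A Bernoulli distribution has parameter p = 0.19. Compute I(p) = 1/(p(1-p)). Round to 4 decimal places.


For Bernoulli(p), Fisher information is I(p) = 1/(p*(1-p)).
p = 0.19, 1-p = 0.81.
p*(1-p) = 0.1539.
I(p) = 1/0.1539 = 6.4977

6.4977


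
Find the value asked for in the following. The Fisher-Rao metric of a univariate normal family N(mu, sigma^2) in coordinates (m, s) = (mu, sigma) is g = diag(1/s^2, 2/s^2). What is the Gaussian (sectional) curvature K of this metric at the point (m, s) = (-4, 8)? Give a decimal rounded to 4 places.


The metric has the form g = (A dm^2 + B ds^2)/s^2 with A = 1, B = 2.
Substitute u = sqrt(A/B)*m: g = B*(du^2 + ds^2)/s^2, i.e. B times the
Poincare upper half-plane metric, which has constant Gaussian curvature -1.
Scaling a 2D metric by a constant c divides the Gaussian curvature by c,
so K = -1/B = -1/(2) = -0.5000 everywhere (the point (m, s) = (-4, 8) is irrelevant:
the curvature is constant).
The requested Gaussian curvature is K = -0.5000.

-0.5000


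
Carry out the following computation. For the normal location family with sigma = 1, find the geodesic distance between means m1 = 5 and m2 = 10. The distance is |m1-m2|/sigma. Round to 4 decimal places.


On the fixed-variance normal subfamily, geodesic distance = |m1-m2|/sigma.
|5 - 10| = 5.
sigma = 1.
d = 5/1 = 5.0000

5.0000


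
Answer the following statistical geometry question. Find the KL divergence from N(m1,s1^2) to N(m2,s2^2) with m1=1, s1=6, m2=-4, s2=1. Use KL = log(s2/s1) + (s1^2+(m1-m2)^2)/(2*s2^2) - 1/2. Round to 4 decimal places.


KL divergence between normal distributions:
KL = log(s2/s1) + (s1^2 + (m1-m2)^2)/(2*s2^2) - 1/2.
log(1/6) = -1.791759.
(6^2 + (1--4)^2)/(2*1^2) = (36 + 25)/2 = 30.5.
KL = -1.791759 + 30.5 - 0.5 = 28.2082

28.2082


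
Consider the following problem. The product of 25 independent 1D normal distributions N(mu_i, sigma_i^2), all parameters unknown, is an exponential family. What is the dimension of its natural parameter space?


Exponential family dimension calculation:
Each univariate normal has two natural parameters (mu/sigma^2 and -1/(2 sigma^2)).
With 25 independent components, dim = 2 * 25 = 50.

50


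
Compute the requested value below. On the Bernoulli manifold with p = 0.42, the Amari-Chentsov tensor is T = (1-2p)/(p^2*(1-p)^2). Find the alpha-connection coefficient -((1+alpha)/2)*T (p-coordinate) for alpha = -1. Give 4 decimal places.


Skewness (Amari-Chentsov) tensor: T = (1-2p)/(p^2*(1-p)^2).
p = 0.42, 1-2p = 0.16, p^2 = 0.1764, (1-p)^2 = 0.3364.
T = 0.16/(0.1764 * 0.3364) = 2.696283.
In the p-coordinate, Gamma^(alpha) = Gamma^(0) - (alpha/2)*T with Gamma^(0) = (1/2)*g'(p) = -T/2,
so Gamma^(alpha) = -((1+alpha)/2)*T.
alpha = -1, -(1+alpha)/2 = 0.0.
Gamma = 0.0 * 2.696283 = 0.0000

0.0000


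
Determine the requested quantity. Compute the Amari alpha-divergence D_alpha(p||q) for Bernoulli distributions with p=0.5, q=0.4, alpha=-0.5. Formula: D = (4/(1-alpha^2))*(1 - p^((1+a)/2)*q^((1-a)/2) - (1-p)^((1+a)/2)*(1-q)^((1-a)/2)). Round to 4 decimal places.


Amari alpha-divergence:
D = (4/(1-alpha^2))*(1 - p^((1+a)/2)*q^((1-a)/2) - (1-p)^((1+a)/2)*(1-q)^((1-a)/2)).
alpha = -0.5, p = 0.5, q = 0.4.
e1 = (1+alpha)/2 = 0.25, e2 = (1-alpha)/2 = 0.75.
t1 = p^e1 * q^e2 = 0.5^0.25 * 0.4^0.75 = 0.422949.
t2 = (1-p)^e1 * (1-q)^e2 = 0.5^0.25 * 0.6^0.75 = 0.573266.
4/(1-alpha^2) = 5.333333.
D = 5.333333*(1 - 0.422949 - 0.573266) = 0.0202

0.0202


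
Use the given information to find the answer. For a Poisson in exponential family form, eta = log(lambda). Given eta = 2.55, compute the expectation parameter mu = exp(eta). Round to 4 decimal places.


Expectation parameter for Poisson exponential family:
mu = exp(eta).
eta = 2.55.
mu = exp(2.55) = 12.8071

12.8071


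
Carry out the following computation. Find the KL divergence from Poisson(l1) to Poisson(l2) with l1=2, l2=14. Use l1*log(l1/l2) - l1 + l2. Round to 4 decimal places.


KL divergence for Poisson:
KL = l1*log(l1/l2) - l1 + l2.
l1 = 2, l2 = 14.
log(2/14) = -1.94591.
l1*log(l1/l2) = 2 * -1.94591 = -3.89182.
KL = -3.89182 - 2 + 14 = 8.1082

8.1082


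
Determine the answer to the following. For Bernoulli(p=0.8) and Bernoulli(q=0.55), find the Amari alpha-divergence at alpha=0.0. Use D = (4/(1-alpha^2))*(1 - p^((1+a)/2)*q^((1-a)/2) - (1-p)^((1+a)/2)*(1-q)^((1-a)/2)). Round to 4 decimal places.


Amari alpha-divergence:
D = (4/(1-alpha^2))*(1 - p^((1+a)/2)*q^((1-a)/2) - (1-p)^((1+a)/2)*(1-q)^((1-a)/2)).
alpha = 0.0, p = 0.8, q = 0.55.
e1 = (1+alpha)/2 = 0.5, e2 = (1-alpha)/2 = 0.5.
t1 = p^e1 * q^e2 = 0.8^0.5 * 0.55^0.5 = 0.663325.
t2 = (1-p)^e1 * (1-q)^e2 = 0.2^0.5 * 0.45^0.5 = 0.3.
4/(1-alpha^2) = 4.0.
D = 4.0*(1 - 0.663325 - 0.3) = 0.1467

0.1467


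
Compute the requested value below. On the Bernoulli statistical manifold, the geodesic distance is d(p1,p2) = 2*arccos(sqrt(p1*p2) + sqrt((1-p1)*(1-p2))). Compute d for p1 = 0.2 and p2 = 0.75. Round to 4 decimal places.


Geodesic distance on Bernoulli manifold:
d(p1,p2) = 2*arccos(sqrt(p1*p2) + sqrt((1-p1)*(1-p2))).
sqrt(p1*p2) = sqrt(0.2*0.75) = 0.387298.
sqrt((1-p1)*(1-p2)) = sqrt(0.8*0.25) = 0.447214.
arg = 0.387298 + 0.447214 = 0.834512.
d = 2*arccos(0.834512) = 1.1671

1.1671


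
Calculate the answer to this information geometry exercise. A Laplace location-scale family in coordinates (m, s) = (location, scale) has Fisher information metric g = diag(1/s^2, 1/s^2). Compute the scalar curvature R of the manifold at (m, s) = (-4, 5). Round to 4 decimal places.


The metric has the form g = (A dm^2 + B ds^2)/s^2 with A = 1, B = 1.
Substitute u = sqrt(A/B)*m: g = B*(du^2 + ds^2)/s^2, i.e. B times the
Poincare upper half-plane metric, which has constant Gaussian curvature -1.
Scaling a 2D metric by a constant c divides the Gaussian curvature by c,
so K = -1/B = -1/(1) = -1.0000 everywhere (the point (m, s) = (-4, 5) is irrelevant:
the curvature is constant).
Scalar curvature in dimension 2: R = 2K = -2/(1) = -2.0000.

-2.0000


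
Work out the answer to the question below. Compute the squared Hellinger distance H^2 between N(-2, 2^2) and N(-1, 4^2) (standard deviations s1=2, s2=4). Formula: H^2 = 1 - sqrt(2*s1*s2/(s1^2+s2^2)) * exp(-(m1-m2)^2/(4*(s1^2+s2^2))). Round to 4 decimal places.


Squared Hellinger distance for Gaussians:
H^2 = 1 - sqrt(2*s1*s2/(s1^2+s2^2)) * exp(-(m1-m2)^2/(4*(s1^2+s2^2))).
s1^2 = 4, s2^2 = 16, s1^2+s2^2 = 20.
sqrt(2*2*4/(20)) = 0.894427.
(m1-m2)^2 = (-1)^2 = 1.
exp(-1/(4*20)) = exp(-0.0125) = 0.987578.
H^2 = 1 - 0.894427*0.987578 = 0.1167

0.1167


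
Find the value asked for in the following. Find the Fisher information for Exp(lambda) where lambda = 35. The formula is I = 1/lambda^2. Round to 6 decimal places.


Fisher information for exponential: I(lambda) = 1/lambda^2.
lambda = 35, lambda^2 = 1225.
I = 1/1225 = 0.000816

0.000816


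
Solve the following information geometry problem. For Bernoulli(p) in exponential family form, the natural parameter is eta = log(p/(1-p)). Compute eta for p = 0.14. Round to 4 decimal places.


Natural parameter for Bernoulli: eta = log(p/(1-p)).
p = 0.14, 1-p = 0.86.
p/(1-p) = 0.162791.
eta = log(0.162791) = -1.8153

-1.8153


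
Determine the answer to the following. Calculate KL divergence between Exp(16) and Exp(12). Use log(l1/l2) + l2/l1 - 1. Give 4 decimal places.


KL divergence for exponential family:
KL = log(l1/l2) + l2/l1 - 1.
log(16/12) = 0.287682.
12/16 = 0.75.
KL = 0.287682 + 0.75 - 1 = 0.0377

0.0377


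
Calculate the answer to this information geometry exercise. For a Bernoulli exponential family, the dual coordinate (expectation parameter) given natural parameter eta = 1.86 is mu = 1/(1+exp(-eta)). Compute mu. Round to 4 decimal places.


Dual coordinate (expectation parameter) for Bernoulli:
mu = 1/(1+exp(-eta)).
eta = 1.86.
exp(-eta) = exp(-1.86) = 0.155673.
mu = 1/(1+0.155673) = 0.8653

0.8653


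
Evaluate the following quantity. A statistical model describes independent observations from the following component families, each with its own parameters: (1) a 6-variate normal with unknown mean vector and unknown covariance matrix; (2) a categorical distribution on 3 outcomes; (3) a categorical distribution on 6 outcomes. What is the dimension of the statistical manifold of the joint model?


The dimension of a statistical manifold equals the number of free
(independent) real parameters of the model. For a product of independent
blocks the parameter counts add.
- 6-variate normal: 6 (mean) + 6*7/2 = 21 (symmetric covariance) = 27.
- categorical on 3 outcomes (probabilities sum to 1): 3-1 = 2.
- categorical on 6 outcomes (probabilities sum to 1): 6-1 = 5.
Total = 27 + 2 + 5 = 34.
Dimension = 34

34


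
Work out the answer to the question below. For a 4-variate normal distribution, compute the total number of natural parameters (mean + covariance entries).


Exponential family dimension calculation:
For 4-dim MVN: mean has 4 params, covariance has 4*5/2 = 10 unique entries.
Total dim = 4 + 10 = 14.

14


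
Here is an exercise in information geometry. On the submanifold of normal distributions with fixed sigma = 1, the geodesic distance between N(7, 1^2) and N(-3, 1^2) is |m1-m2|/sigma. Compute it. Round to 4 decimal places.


On the fixed-variance normal subfamily, geodesic distance = |m1-m2|/sigma.
|7 - -3| = 10.
sigma = 1.
d = 10/1 = 10.0000

10.0000


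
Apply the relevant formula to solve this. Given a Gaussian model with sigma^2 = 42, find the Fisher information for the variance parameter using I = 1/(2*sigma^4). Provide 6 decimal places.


Fisher information for variance: I(sigma^2) = 1/(2*sigma^4).
sigma^2 = 42, so sigma^4 = 1764.
I = 1/(2*1764) = 1/3528 = 0.000283

0.000283


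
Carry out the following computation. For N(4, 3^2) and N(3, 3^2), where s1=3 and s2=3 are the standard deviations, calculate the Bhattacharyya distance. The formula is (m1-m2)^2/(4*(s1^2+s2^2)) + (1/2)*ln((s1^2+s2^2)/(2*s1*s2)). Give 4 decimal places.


Bhattacharyya distance between two Gaussians:
DB = (m1-m2)^2/(4*(s1^2+s2^2)) + (1/2)*ln((s1^2+s2^2)/(2*s1*s2)).
(m1-m2)^2 = (1)^2 = 1.
s1^2+s2^2 = 9 + 9 = 18.
term1 = 1/72 = 0.013889.
term2 = 0.5*ln(18/18.0) = 0.0.
DB = 0.013889 + 0.0 = 0.0139

0.0139


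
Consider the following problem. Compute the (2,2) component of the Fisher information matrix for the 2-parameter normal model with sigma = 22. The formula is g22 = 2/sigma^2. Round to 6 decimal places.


For the 2-parameter normal family, the Fisher metric has:
  g11 = 1/sigma^2, g22 = 2/sigma^2.
sigma = 22, sigma^2 = 484.
g22 = 0.004132

0.004132


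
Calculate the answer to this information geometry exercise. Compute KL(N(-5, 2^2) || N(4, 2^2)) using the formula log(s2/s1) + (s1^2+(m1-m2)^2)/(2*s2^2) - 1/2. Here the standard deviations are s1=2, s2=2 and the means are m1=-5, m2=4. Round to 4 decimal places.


KL divergence between normal distributions:
KL = log(s2/s1) + (s1^2 + (m1-m2)^2)/(2*s2^2) - 1/2.
log(2/2) = 0.0.
(2^2 + (-5-4)^2)/(2*2^2) = (4 + 81)/8 = 10.625.
KL = 0.0 + 10.625 - 0.5 = 10.1250

10.1250


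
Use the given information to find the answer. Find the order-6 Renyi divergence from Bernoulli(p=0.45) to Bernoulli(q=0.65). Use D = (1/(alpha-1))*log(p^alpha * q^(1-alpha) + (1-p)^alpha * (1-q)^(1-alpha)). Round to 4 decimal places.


Renyi divergence of order alpha between Bernoulli distributions:
D = (1/(alpha-1))*log(p^alpha * q^(1-alpha) + (1-p)^alpha * (1-q)^(1-alpha)).
alpha = 6, p = 0.45, q = 0.65.
p^alpha * q^(1-alpha) = 0.45^6 * 0.65^-5 = 0.071566.
(1-p)^alpha * (1-q)^(1-alpha) = 0.55^6 * 0.35^-5 = 5.270307.
sum = 0.071566 + 5.270307 = 5.341873.
D = (1/5)*log(5.341873) = 0.3351

0.3351


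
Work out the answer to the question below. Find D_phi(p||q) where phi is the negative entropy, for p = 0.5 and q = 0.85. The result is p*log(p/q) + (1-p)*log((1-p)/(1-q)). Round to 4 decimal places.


Bregman divergence with negative entropy generator:
D = p*log(p/q) + (1-p)*log((1-p)/(1-q)).
p = 0.5, q = 0.85.
p*log(p/q) = 0.5*log(0.5/0.85) = -0.265314.
(1-p)*log((1-p)/(1-q)) = 0.5*log(0.5/0.15) = 0.601986.
D = -0.265314 + 0.601986 = 0.3367

0.3367


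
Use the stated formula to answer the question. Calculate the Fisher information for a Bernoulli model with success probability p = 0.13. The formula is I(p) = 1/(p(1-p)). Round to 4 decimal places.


For Bernoulli(p), Fisher information is I(p) = 1/(p*(1-p)).
p = 0.13, 1-p = 0.87.
p*(1-p) = 0.1131.
I(p) = 1/0.1131 = 8.8417

8.8417


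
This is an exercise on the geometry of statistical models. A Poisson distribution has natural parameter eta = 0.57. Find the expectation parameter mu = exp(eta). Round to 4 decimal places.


Expectation parameter for Poisson exponential family:
mu = exp(eta).
eta = 0.57.
mu = exp(0.57) = 1.7683

1.7683


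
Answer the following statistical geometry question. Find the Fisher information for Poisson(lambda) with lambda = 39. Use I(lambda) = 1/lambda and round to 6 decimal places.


Fisher information for Poisson: I(lambda) = 1/lambda.
lambda = 39.
I(lambda) = 1/39 = 0.025641

0.025641


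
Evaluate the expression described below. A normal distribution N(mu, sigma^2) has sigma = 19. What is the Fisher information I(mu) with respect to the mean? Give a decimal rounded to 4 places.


The Fisher information for the mean of a normal distribution is I(mu) = 1/sigma^2.
sigma = 19, so sigma^2 = 361.
I(mu) = 1/361 = 0.0028

0.0028


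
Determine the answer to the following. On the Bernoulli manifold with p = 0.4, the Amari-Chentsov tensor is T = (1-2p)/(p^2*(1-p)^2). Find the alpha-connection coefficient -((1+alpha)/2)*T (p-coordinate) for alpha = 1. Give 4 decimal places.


Skewness (Amari-Chentsov) tensor: T = (1-2p)/(p^2*(1-p)^2).
p = 0.4, 1-2p = 0.2, p^2 = 0.16, (1-p)^2 = 0.36.
T = 0.2/(0.16 * 0.36) = 3.472222.
In the p-coordinate, Gamma^(alpha) = Gamma^(0) - (alpha/2)*T with Gamma^(0) = (1/2)*g'(p) = -T/2,
so Gamma^(alpha) = -((1+alpha)/2)*T.
alpha = 1, -(1+alpha)/2 = -1.0.
Gamma = -1.0 * 3.472222 = -3.4722

-3.4722


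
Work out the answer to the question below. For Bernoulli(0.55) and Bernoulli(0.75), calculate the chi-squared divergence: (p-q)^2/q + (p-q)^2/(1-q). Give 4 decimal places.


Chi-squared divergence between Bernoulli distributions:
chi^2 = (p-q)^2/q + (p-q)^2/(1-q).
p = 0.55, q = 0.75, p-q = -0.2.
(p-q)^2 = 0.04.
term1 = 0.04/0.75 = 0.053333.
term2 = 0.04/0.25 = 0.16.
chi^2 = 0.053333 + 0.16 = 0.2133

0.2133


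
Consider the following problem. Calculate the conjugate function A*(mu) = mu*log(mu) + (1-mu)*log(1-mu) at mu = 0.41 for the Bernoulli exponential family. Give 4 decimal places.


Legendre transform for Bernoulli:
A*(mu) = mu*log(mu) + (1-mu)*log(1-mu).
mu = 0.41, 1-mu = 0.59.
mu*log(mu) = 0.41*log(0.41) = -0.365555.
(1-mu)*log(1-mu) = 0.59*log(0.59) = -0.311303.
A* = -0.365555 + -0.311303 = -0.6769

-0.6769


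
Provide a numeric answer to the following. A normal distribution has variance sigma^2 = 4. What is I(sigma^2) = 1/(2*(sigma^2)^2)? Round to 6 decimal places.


Fisher information for variance: I(sigma^2) = 1/(2*sigma^4).
sigma^2 = 4, so sigma^4 = 16.
I = 1/(2*16) = 1/32 = 0.031250

0.031250


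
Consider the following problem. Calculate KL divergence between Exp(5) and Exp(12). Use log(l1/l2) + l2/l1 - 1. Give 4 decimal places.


KL divergence for exponential family:
KL = log(l1/l2) + l2/l1 - 1.
log(5/12) = -0.875469.
12/5 = 2.4.
KL = -0.875469 + 2.4 - 1 = 0.5245

0.5245


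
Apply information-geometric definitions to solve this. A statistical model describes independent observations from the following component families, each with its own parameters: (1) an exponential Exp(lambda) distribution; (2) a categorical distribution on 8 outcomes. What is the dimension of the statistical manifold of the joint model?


The dimension of a statistical manifold equals the number of free
(independent) real parameters of the model. For a product of independent
blocks the parameter counts add.
- exponential (lambda): 1.
- categorical on 8 outcomes (probabilities sum to 1): 8-1 = 7.
Total = 1 + 7 = 8.
Dimension = 8

8


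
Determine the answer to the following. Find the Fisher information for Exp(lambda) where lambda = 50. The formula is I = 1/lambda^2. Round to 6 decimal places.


Fisher information for exponential: I(lambda) = 1/lambda^2.
lambda = 50, lambda^2 = 2500.
I = 1/2500 = 0.000400

0.000400


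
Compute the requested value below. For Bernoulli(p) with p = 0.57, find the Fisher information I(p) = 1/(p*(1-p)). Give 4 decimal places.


For Bernoulli(p), Fisher information is I(p) = 1/(p*(1-p)).
p = 0.57, 1-p = 0.43.
p*(1-p) = 0.2451.
I(p) = 1/0.2451 = 4.0800

4.0800


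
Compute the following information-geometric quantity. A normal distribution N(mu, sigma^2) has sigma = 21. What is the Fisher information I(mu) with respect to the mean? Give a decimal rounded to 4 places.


The Fisher information for the mean of a normal distribution is I(mu) = 1/sigma^2.
sigma = 21, so sigma^2 = 441.
I(mu) = 1/441 = 0.0023

0.0023


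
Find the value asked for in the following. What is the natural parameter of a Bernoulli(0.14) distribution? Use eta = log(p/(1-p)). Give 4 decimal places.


Natural parameter for Bernoulli: eta = log(p/(1-p)).
p = 0.14, 1-p = 0.86.
p/(1-p) = 0.162791.
eta = log(0.162791) = -1.8153

-1.8153


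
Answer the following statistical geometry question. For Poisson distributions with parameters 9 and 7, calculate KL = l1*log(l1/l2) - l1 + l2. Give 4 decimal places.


KL divergence for Poisson:
KL = l1*log(l1/l2) - l1 + l2.
l1 = 9, l2 = 7.
log(9/7) = 0.251314.
l1*log(l1/l2) = 9 * 0.251314 = 2.26183.
KL = 2.26183 - 9 + 7 = 0.2618

0.2618


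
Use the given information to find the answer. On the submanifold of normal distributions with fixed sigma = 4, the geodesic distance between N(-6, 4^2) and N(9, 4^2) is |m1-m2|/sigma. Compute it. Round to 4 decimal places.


On the fixed-variance normal subfamily, geodesic distance = |m1-m2|/sigma.
|-6 - 9| = 15.
sigma = 4.
d = 15/4 = 3.7500

3.7500


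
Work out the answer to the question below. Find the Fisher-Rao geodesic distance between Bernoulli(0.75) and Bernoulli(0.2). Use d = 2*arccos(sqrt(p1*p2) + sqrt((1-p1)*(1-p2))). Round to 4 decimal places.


Geodesic distance on Bernoulli manifold:
d(p1,p2) = 2*arccos(sqrt(p1*p2) + sqrt((1-p1)*(1-p2))).
sqrt(p1*p2) = sqrt(0.75*0.2) = 0.387298.
sqrt((1-p1)*(1-p2)) = sqrt(0.25*0.8) = 0.447214.
arg = 0.387298 + 0.447214 = 0.834512.
d = 2*arccos(0.834512) = 1.1671

1.1671


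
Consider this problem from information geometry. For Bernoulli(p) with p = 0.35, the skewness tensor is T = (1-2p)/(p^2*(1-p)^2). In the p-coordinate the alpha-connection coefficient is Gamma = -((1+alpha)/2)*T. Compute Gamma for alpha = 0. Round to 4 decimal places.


Skewness (Amari-Chentsov) tensor: T = (1-2p)/(p^2*(1-p)^2).
p = 0.35, 1-2p = 0.3, p^2 = 0.1225, (1-p)^2 = 0.4225.
T = 0.3/(0.1225 * 0.4225) = 5.796401.
In the p-coordinate, Gamma^(alpha) = Gamma^(0) - (alpha/2)*T with Gamma^(0) = (1/2)*g'(p) = -T/2,
so Gamma^(alpha) = -((1+alpha)/2)*T.
alpha = 0, -(1+alpha)/2 = -0.5.
Gamma = -0.5 * 5.796401 = -2.8982

-2.8982


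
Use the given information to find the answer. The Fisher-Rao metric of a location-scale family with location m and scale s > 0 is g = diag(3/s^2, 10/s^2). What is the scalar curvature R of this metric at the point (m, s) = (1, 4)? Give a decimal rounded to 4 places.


The metric has the form g = (A dm^2 + B ds^2)/s^2 with A = 3, B = 10.
Substitute u = sqrt(A/B)*m: g = B*(du^2 + ds^2)/s^2, i.e. B times the
Poincare upper half-plane metric, which has constant Gaussian curvature -1.
Scaling a 2D metric by a constant c divides the Gaussian curvature by c,
so K = -1/B = -1/(10) = -0.1000 everywhere (the point (m, s) = (1, 4) is irrelevant:
the curvature is constant).
Scalar curvature in dimension 2: R = 2K = -2/(10) = -0.2000.

-0.2000


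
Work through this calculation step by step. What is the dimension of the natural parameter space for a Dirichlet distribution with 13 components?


Exponential family dimension calculation:
Dirichlet with 13 components has 13 natural parameters.

13


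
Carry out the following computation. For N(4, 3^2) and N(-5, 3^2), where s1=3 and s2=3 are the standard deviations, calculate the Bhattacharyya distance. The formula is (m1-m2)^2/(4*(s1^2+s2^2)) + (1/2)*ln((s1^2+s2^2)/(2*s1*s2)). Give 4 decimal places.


Bhattacharyya distance between two Gaussians:
DB = (m1-m2)^2/(4*(s1^2+s2^2)) + (1/2)*ln((s1^2+s2^2)/(2*s1*s2)).
(m1-m2)^2 = (9)^2 = 81.
s1^2+s2^2 = 9 + 9 = 18.
term1 = 81/72 = 1.125.
term2 = 0.5*ln(18/18.0) = 0.0.
DB = 1.125 + 0.0 = 1.1250

1.1250


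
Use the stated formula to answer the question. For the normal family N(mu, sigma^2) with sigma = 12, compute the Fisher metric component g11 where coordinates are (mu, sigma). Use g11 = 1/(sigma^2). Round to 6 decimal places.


For the 2-parameter normal family, the Fisher metric has:
  g11 = 1/sigma^2, g22 = 2/sigma^2.
sigma = 12, sigma^2 = 144.
g11 = 0.006944

0.006944


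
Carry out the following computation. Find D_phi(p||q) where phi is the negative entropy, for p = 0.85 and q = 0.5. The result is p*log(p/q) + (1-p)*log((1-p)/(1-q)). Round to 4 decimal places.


Bregman divergence with negative entropy generator:
D = p*log(p/q) + (1-p)*log((1-p)/(1-q)).
p = 0.85, q = 0.5.
p*log(p/q) = 0.85*log(0.85/0.5) = 0.451034.
(1-p)*log((1-p)/(1-q)) = 0.15*log(0.15/0.5) = -0.180596.
D = 0.451034 + -0.180596 = 0.2704

0.2704


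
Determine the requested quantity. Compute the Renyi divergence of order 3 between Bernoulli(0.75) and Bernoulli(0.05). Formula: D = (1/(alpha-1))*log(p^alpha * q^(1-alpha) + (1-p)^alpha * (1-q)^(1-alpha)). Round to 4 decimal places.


Renyi divergence of order alpha between Bernoulli distributions:
D = (1/(alpha-1))*log(p^alpha * q^(1-alpha) + (1-p)^alpha * (1-q)^(1-alpha)).
alpha = 3, p = 0.75, q = 0.05.
p^alpha * q^(1-alpha) = 0.75^3 * 0.05^-2 = 168.75.
(1-p)^alpha * (1-q)^(1-alpha) = 0.25^3 * 0.95^-2 = 0.017313.
sum = 168.75 + 0.017313 = 168.767313.
D = (1/2)*log(168.767313) = 2.5643

2.5643


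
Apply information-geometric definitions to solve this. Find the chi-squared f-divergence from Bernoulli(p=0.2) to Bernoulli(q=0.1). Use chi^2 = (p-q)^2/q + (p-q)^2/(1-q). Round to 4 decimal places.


Chi-squared divergence between Bernoulli distributions:
chi^2 = (p-q)^2/q + (p-q)^2/(1-q).
p = 0.2, q = 0.1, p-q = 0.1.
(p-q)^2 = 0.01.
term1 = 0.01/0.1 = 0.1.
term2 = 0.01/0.9 = 0.011111.
chi^2 = 0.1 + 0.011111 = 0.1111

0.1111


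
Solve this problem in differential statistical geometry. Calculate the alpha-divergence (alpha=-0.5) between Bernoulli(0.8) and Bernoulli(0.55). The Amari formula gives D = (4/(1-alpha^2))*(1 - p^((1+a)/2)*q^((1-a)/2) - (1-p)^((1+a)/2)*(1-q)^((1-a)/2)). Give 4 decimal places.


Amari alpha-divergence:
D = (4/(1-alpha^2))*(1 - p^((1+a)/2)*q^((1-a)/2) - (1-p)^((1+a)/2)*(1-q)^((1-a)/2)).
alpha = -0.5, p = 0.8, q = 0.55.
e1 = (1+alpha)/2 = 0.25, e2 = (1-alpha)/2 = 0.75.
t1 = p^e1 * q^e2 = 0.8^0.25 * 0.55^0.75 = 0.604011.
t2 = (1-p)^e1 * (1-q)^e2 = 0.2^0.25 * 0.45^0.75 = 0.367423.
4/(1-alpha^2) = 5.333333.
D = 5.333333*(1 - 0.604011 - 0.367423) = 0.1524

0.1524


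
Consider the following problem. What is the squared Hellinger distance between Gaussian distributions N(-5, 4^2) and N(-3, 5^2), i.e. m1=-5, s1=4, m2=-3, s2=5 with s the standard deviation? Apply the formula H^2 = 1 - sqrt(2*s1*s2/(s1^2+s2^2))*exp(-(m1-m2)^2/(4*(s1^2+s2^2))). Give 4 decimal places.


Squared Hellinger distance for Gaussians:
H^2 = 1 - sqrt(2*s1*s2/(s1^2+s2^2)) * exp(-(m1-m2)^2/(4*(s1^2+s2^2))).
s1^2 = 16, s2^2 = 25, s1^2+s2^2 = 41.
sqrt(2*4*5/(41)) = 0.98773.
(m1-m2)^2 = (-2)^2 = 4.
exp(-4/(4*41)) = exp(-0.02439) = 0.975905.
H^2 = 1 - 0.98773*0.975905 = 0.0361

0.0361


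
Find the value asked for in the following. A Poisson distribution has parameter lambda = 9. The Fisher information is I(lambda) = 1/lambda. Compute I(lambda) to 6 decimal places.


Fisher information for Poisson: I(lambda) = 1/lambda.
lambda = 9.
I(lambda) = 1/9 = 0.111111

0.111111


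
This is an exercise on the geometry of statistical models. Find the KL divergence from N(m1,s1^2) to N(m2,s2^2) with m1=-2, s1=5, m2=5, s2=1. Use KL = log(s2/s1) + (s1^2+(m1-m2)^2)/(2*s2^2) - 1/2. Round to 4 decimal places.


KL divergence between normal distributions:
KL = log(s2/s1) + (s1^2 + (m1-m2)^2)/(2*s2^2) - 1/2.
log(1/5) = -1.609438.
(5^2 + (-2-5)^2)/(2*1^2) = (25 + 49)/2 = 37.0.
KL = -1.609438 + 37.0 - 0.5 = 34.8906

34.8906


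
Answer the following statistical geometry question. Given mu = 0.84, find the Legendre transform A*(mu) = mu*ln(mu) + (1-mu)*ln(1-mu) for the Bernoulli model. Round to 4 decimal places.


Legendre transform for Bernoulli:
A*(mu) = mu*log(mu) + (1-mu)*log(1-mu).
mu = 0.84, 1-mu = 0.16.
mu*log(mu) = 0.84*log(0.84) = -0.146457.
(1-mu)*log(1-mu) = 0.16*log(0.16) = -0.293213.
A* = -0.146457 + -0.293213 = -0.4397

-0.4397


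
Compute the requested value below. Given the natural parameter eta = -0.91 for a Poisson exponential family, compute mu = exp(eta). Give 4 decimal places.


Expectation parameter for Poisson exponential family:
mu = exp(eta).
eta = -0.91.
mu = exp(-0.91) = 0.4025

0.4025


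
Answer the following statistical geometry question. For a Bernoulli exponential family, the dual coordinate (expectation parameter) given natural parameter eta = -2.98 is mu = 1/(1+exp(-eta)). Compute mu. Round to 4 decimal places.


Dual coordinate (expectation parameter) for Bernoulli:
mu = 1/(1+exp(-eta)).
eta = -2.98.
exp(-eta) = exp(2.98) = 19.687817.
mu = 1/(1+19.687817) = 0.0483

0.0483


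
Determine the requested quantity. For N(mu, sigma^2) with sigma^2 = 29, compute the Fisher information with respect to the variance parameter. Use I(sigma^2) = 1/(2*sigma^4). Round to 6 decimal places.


Fisher information for variance: I(sigma^2) = 1/(2*sigma^4).
sigma^2 = 29, so sigma^4 = 841.
I = 1/(2*841) = 1/1682 = 0.000595

0.000595


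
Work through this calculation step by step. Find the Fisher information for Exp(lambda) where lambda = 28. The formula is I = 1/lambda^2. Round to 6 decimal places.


Fisher information for exponential: I(lambda) = 1/lambda^2.
lambda = 28, lambda^2 = 784.
I = 1/784 = 0.001276

0.001276


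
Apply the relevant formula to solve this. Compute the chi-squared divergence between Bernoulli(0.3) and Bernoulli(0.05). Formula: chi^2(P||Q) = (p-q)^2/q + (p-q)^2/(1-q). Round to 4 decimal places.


Chi-squared divergence between Bernoulli distributions:
chi^2 = (p-q)^2/q + (p-q)^2/(1-q).
p = 0.3, q = 0.05, p-q = 0.25.
(p-q)^2 = 0.0625.
term1 = 0.0625/0.05 = 1.25.
term2 = 0.0625/0.95 = 0.065789.
chi^2 = 1.25 + 0.065789 = 1.3158

1.3158


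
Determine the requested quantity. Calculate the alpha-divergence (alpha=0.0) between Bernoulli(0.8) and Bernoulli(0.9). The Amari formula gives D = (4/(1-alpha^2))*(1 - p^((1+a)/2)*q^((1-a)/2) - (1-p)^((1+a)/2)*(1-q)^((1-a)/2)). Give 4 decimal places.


Amari alpha-divergence:
D = (4/(1-alpha^2))*(1 - p^((1+a)/2)*q^((1-a)/2) - (1-p)^((1+a)/2)*(1-q)^((1-a)/2)).
alpha = 0.0, p = 0.8, q = 0.9.
e1 = (1+alpha)/2 = 0.5, e2 = (1-alpha)/2 = 0.5.
t1 = p^e1 * q^e2 = 0.8^0.5 * 0.9^0.5 = 0.848528.
t2 = (1-p)^e1 * (1-q)^e2 = 0.2^0.5 * 0.1^0.5 = 0.141421.
4/(1-alpha^2) = 4.0.
D = 4.0*(1 - 0.848528 - 0.141421) = 0.0402

0.0402


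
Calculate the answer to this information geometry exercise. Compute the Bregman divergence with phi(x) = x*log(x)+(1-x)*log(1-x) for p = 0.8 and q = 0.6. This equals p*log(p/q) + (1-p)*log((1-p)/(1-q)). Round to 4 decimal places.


Bregman divergence with negative entropy generator:
D = p*log(p/q) + (1-p)*log((1-p)/(1-q)).
p = 0.8, q = 0.6.
p*log(p/q) = 0.8*log(0.8/0.6) = 0.230146.
(1-p)*log((1-p)/(1-q)) = 0.2*log(0.2/0.4) = -0.138629.
D = 0.230146 + -0.138629 = 0.0915

0.0915


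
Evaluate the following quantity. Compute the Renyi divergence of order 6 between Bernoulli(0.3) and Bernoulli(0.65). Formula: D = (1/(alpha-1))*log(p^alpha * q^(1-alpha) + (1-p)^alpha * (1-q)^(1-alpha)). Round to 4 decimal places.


Renyi divergence of order alpha between Bernoulli distributions:
D = (1/(alpha-1))*log(p^alpha * q^(1-alpha) + (1-p)^alpha * (1-q)^(1-alpha)).
alpha = 6, p = 0.3, q = 0.65.
p^alpha * q^(1-alpha) = 0.3^6 * 0.65^-5 = 0.006283.
(1-p)^alpha * (1-q)^(1-alpha) = 0.7^6 * 0.35^-5 = 22.4.
sum = 0.006283 + 22.4 = 22.406283.
D = (1/5)*log(22.406283) = 0.6219

0.6219


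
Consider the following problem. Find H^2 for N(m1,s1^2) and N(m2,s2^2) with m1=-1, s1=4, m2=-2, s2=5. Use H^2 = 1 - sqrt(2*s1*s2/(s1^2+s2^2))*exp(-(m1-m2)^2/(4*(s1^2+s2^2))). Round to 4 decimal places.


Squared Hellinger distance for Gaussians:
H^2 = 1 - sqrt(2*s1*s2/(s1^2+s2^2)) * exp(-(m1-m2)^2/(4*(s1^2+s2^2))).
s1^2 = 16, s2^2 = 25, s1^2+s2^2 = 41.
sqrt(2*4*5/(41)) = 0.98773.
(m1-m2)^2 = (1)^2 = 1.
exp(-1/(4*41)) = exp(-0.006098) = 0.993921.
H^2 = 1 - 0.98773*0.993921 = 0.0183

0.0183


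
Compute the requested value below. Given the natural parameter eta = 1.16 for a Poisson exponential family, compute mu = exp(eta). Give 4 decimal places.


Expectation parameter for Poisson exponential family:
mu = exp(eta).
eta = 1.16.
mu = exp(1.16) = 3.1899

3.1899


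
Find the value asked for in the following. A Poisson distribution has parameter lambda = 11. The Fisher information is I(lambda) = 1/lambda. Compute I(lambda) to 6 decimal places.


Fisher information for Poisson: I(lambda) = 1/lambda.
lambda = 11.
I(lambda) = 1/11 = 0.090909

0.090909


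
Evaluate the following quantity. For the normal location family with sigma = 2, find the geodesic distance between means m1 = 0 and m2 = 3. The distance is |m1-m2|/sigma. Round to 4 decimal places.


On the fixed-variance normal subfamily, geodesic distance = |m1-m2|/sigma.
|0 - 3| = 3.
sigma = 2.
d = 3/2 = 1.5000

1.5000


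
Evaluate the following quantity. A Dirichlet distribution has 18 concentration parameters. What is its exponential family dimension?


Exponential family dimension calculation:
Dirichlet with 18 components has 18 natural parameters.

18


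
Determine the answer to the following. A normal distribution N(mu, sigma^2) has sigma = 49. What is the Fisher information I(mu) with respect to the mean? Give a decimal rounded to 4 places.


The Fisher information for the mean of a normal distribution is I(mu) = 1/sigma^2.
sigma = 49, so sigma^2 = 2401.
I(mu) = 1/2401 = 0.0004

0.0004


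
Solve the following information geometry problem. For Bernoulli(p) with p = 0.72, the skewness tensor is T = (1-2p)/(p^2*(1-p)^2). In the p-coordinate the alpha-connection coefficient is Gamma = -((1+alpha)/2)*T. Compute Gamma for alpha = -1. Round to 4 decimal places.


Skewness (Amari-Chentsov) tensor: T = (1-2p)/(p^2*(1-p)^2).
p = 0.72, 1-2p = -0.44, p^2 = 0.5184, (1-p)^2 = 0.0784.
T = -0.44/(0.5184 * 0.0784) = -10.82609.
In the p-coordinate, Gamma^(alpha) = Gamma^(0) - (alpha/2)*T with Gamma^(0) = (1/2)*g'(p) = -T/2,
so Gamma^(alpha) = -((1+alpha)/2)*T.
alpha = -1, -(1+alpha)/2 = 0.0.
Gamma = 0.0 * -10.82609 = 0.0000

0.0000


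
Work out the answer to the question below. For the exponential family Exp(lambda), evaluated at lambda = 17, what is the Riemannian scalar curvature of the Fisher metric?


This family has a single free parameter, so its statistical manifold
is 1-dimensional. The Riemann curvature tensor of any 1-dimensional
Riemannian manifold vanishes identically, so R = 0.

0


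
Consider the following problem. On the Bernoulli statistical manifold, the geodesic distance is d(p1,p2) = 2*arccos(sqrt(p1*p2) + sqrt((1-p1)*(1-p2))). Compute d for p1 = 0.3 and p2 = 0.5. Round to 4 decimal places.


Geodesic distance on Bernoulli manifold:
d(p1,p2) = 2*arccos(sqrt(p1*p2) + sqrt((1-p1)*(1-p2))).
sqrt(p1*p2) = sqrt(0.3*0.5) = 0.387298.
sqrt((1-p1)*(1-p2)) = sqrt(0.7*0.5) = 0.591608.
arg = 0.387298 + 0.591608 = 0.978906.
d = 2*arccos(0.978906) = 0.4115

0.4115


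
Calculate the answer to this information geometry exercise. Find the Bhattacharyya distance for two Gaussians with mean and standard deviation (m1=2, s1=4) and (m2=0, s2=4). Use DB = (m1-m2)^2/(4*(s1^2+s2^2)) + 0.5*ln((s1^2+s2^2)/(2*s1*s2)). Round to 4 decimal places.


Bhattacharyya distance between two Gaussians:
DB = (m1-m2)^2/(4*(s1^2+s2^2)) + (1/2)*ln((s1^2+s2^2)/(2*s1*s2)).
(m1-m2)^2 = (2)^2 = 4.
s1^2+s2^2 = 16 + 16 = 32.
term1 = 4/128 = 0.03125.
term2 = 0.5*ln(32/32.0) = 0.0.
DB = 0.03125 + 0.0 = 0.0313

0.0313


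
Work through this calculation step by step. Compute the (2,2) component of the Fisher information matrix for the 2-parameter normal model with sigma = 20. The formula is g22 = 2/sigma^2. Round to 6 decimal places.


For the 2-parameter normal family, the Fisher metric has:
  g11 = 1/sigma^2, g22 = 2/sigma^2.
sigma = 20, sigma^2 = 400.
g22 = 0.005000

0.005000


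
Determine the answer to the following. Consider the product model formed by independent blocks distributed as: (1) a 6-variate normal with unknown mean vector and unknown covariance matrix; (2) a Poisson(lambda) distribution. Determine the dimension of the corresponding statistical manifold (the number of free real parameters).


The dimension of a statistical manifold equals the number of free
(independent) real parameters of the model. For a product of independent
blocks the parameter counts add.
- 6-variate normal: 6 (mean) + 6*7/2 = 21 (symmetric covariance) = 27.
- Poisson (lambda): 1.
Total = 27 + 1 = 28.
Dimension = 28

28


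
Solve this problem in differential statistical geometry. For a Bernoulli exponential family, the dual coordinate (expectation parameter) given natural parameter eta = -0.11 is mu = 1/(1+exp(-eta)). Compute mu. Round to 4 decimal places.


Dual coordinate (expectation parameter) for Bernoulli:
mu = 1/(1+exp(-eta)).
eta = -0.11.
exp(-eta) = exp(0.11) = 1.116278.
mu = 1/(1+1.116278) = 0.4725

0.4725


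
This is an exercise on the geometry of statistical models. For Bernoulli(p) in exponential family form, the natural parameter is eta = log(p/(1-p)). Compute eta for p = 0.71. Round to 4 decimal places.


Natural parameter for Bernoulli: eta = log(p/(1-p)).
p = 0.71, 1-p = 0.29.
p/(1-p) = 2.448276.
eta = log(2.448276) = 0.8954

0.8954


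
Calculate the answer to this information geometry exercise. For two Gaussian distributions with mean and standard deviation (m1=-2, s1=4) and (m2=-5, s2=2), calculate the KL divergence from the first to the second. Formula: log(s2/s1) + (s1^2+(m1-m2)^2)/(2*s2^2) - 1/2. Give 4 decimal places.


KL divergence between normal distributions:
KL = log(s2/s1) + (s1^2 + (m1-m2)^2)/(2*s2^2) - 1/2.
log(2/4) = -0.693147.
(4^2 + (-2--5)^2)/(2*2^2) = (16 + 9)/8 = 3.125.
KL = -0.693147 + 3.125 - 0.5 = 1.9319

1.9319


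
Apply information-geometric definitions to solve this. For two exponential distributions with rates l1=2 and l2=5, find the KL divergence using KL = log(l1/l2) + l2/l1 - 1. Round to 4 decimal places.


KL divergence for exponential family:
KL = log(l1/l2) + l2/l1 - 1.
log(2/5) = -0.916291.
5/2 = 2.5.
KL = -0.916291 + 2.5 - 1 = 0.5837

0.5837


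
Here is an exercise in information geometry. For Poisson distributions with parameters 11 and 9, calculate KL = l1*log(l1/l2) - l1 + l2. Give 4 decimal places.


KL divergence for Poisson:
KL = l1*log(l1/l2) - l1 + l2.
l1 = 11, l2 = 9.
log(11/9) = 0.200671.
l1*log(l1/l2) = 11 * 0.200671 = 2.207378.
KL = 2.207378 - 11 + 9 = 0.2074

0.2074


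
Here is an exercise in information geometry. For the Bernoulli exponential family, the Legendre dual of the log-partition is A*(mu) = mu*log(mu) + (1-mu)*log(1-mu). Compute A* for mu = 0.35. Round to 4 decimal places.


Legendre transform for Bernoulli:
A*(mu) = mu*log(mu) + (1-mu)*log(1-mu).
mu = 0.35, 1-mu = 0.65.
mu*log(mu) = 0.35*log(0.35) = -0.367438.
(1-mu)*log(1-mu) = 0.65*log(0.65) = -0.280009.
A* = -0.367438 + -0.280009 = -0.6474

-0.6474


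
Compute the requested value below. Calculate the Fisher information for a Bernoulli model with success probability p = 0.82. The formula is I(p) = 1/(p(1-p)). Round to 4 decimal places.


For Bernoulli(p), Fisher information is I(p) = 1/(p*(1-p)).
p = 0.82, 1-p = 0.18.
p*(1-p) = 0.1476.
I(p) = 1/0.1476 = 6.7751

6.7751
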